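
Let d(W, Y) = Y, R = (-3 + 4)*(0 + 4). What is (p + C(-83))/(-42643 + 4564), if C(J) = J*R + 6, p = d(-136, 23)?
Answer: 101/12693 ≈ 0.0079571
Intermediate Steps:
R = 4 (R = 1*4 = 4)
p = 23
C(J) = 6 + 4*J (C(J) = J*4 + 6 = 4*J + 6 = 6 + 4*J)
(p + C(-83))/(-42643 + 4564) = (23 + (6 + 4*(-83)))/(-42643 + 4564) = (23 + (6 - 332))/(-38079) = (23 - 326)*(-1/38079) = -303*(-1/38079) = 101/12693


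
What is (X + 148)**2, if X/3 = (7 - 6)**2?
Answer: 22801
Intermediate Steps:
X = 3 (X = 3*(7 - 6)**2 = 3*1**2 = 3*1 = 3)
(X + 148)**2 = (3 + 148)**2 = 151**2 = 22801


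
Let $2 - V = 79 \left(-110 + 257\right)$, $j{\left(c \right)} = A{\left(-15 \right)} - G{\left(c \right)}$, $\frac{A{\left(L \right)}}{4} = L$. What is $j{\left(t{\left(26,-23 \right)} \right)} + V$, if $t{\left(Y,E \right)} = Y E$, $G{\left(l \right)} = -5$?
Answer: $-11666$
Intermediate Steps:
$t{\left(Y,E \right)} = E Y$
$A{\left(L \right)} = 4 L$
$j{\left(c \right)} = -55$ ($j{\left(c \right)} = 4 \left(-15\right) - -5 = -60 + 5 = -55$)
$V = -11611$ ($V = 2 - 79 \left(-110 + 257\right) = 2 - 79 \cdot 147 = 2 - 11613 = -11611$)
$j{\left(t{\left(26,-23 \right)} \right)} + V = -55 - 11611 = -11666$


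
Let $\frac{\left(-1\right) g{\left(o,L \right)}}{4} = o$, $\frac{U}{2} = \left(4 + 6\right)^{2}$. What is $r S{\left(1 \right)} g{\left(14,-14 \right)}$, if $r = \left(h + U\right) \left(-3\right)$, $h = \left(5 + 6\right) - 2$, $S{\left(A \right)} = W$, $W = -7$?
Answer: $-245784$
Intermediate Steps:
$U = 200$ ($U = 2 \left(4 + 6\right)^{2} = 2 \cdot 10^{2} = 2 \cdot 100 = 200$)
$g{\left(o,L \right)} = - 4 o$
$S{\left(A \right)} = -7$
$h = 9$ ($h = 11 - 2 = 9$)
$r = -627$ ($r = \left(9 + 200\right) \left(-3\right) = 209 \left(-3\right) = -627$)
$r S{\left(1 \right)} g{\left(14,-14 \right)} = \left(-627\right) \left(-7\right) \left(\left(-4\right) 14\right) = 4389 \left(-56\right) = -245784$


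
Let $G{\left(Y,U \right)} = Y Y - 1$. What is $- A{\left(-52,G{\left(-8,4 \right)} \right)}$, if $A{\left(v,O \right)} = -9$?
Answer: $9$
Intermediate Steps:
$G{\left(Y,U \right)} = -1 + Y^{2}$ ($G{\left(Y,U \right)} = Y^{2} - 1 = -1 + Y^{2}$)
$- A{\left(-52,G{\left(-8,4 \right)} \right)} = \left(-1\right) \left(-9\right) = 9$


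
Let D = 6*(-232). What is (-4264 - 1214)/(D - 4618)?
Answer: 2739/3005 ≈ 0.91148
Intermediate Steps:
D = -1392
(-4264 - 1214)/(D - 4618) = (-4264 - 1214)/(-1392 - 4618) = -5478/(-6010) = -5478*(-1/6010) = 2739/3005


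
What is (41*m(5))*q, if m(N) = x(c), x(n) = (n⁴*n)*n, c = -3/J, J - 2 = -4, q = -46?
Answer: -687447/32 ≈ -21483.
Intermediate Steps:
J = -2 (J = 2 - 4 = -2)
c = 3/2 (c = -3/(-2) = -3*(-½) = 3/2 ≈ 1.5000)
x(n) = n⁶ (x(n) = n⁵*n = n⁶)
m(N) = 729/64 (m(N) = (3/2)⁶ = 729/64)
(41*m(5))*q = (41*(729/64))*(-46) = (29889/64)*(-46) = -687447/32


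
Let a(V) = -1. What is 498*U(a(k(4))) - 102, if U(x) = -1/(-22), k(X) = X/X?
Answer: -873/11 ≈ -79.364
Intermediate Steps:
k(X) = 1
U(x) = 1/22 (U(x) = -1*(-1/22) = 1/22)
498*U(a(k(4))) - 102 = 498*(1/22) - 102 = 249/11 - 102 = -873/11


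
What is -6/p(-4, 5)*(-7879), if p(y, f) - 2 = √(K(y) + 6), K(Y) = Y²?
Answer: -15758/3 + 7879*√22/3 ≈ 7065.9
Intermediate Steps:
p(y, f) = 2 + √(6 + y²) (p(y, f) = 2 + √(y² + 6) = 2 + √(6 + y²))
-6/p(-4, 5)*(-7879) = -6/(2 + √(6 + (-4)²))*(-7879) = -6/(2 + √(6 + 16))*(-7879) = -6/(2 + √22)*(-7879) = 47274/(2 + √22)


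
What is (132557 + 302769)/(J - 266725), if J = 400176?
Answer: 435326/133451 ≈ 3.2621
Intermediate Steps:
(132557 + 302769)/(J - 266725) = (132557 + 302769)/(400176 - 266725) = 435326/133451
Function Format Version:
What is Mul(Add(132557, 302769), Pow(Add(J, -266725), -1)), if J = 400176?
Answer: Rational(435326, 133451) ≈ 3.2621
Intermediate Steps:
Mul(Add(132557, 302769), Pow(Add(J, -266725), -1)) = Mul(Add(132557, 302769), Pow(Add(400176, -266725), -1)) = Mul(435326, Pow(133451, -1)) = Mul(435326, Rational(1, 133451)) = Rational(435326, 133451)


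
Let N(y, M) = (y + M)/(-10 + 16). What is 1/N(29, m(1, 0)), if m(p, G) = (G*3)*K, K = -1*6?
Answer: 6/29 ≈ 0.20690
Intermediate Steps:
K = -6
m(p, G) = -18*G (m(p, G) = (G*3)*(-6) = (3*G)*(-6) = -18*G)
N(y, M) = M/6 + y/6 (N(y, M) = (M + y)/6 = (M + y)*(1/6) = M/6 + y/6)
1/N(29, m(1, 0)) = 1/((-18*0)/6 + (1/6)*29) = 1/((1/6)*0 + 29/6) = 1/(0 + 29/6) = 1/(29/6) = 6/29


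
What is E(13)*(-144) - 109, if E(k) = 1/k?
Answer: -1561/13 ≈ -120.08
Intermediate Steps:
E(13)*(-144) - 109 = -144/13 - 109 = -1561/13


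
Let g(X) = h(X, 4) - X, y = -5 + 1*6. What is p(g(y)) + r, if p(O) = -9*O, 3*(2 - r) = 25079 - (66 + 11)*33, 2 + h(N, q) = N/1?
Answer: -22478/3 ≈ -7492.7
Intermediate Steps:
h(N, q) = -2 + N (h(N, q) = -2 + N/1 = -2 + N*1 = -2 + N)
y = 1 (y = -5 + 6 = 1)
g(X) = -2 (g(X) = (-2 + X) - X = -2)
r = -22532/3 (r = 2 - (25079 - (66 + 11)*33)/3 = 2 - (25079 - 77*33)/3 = 2 - (25079 - 1*2541)/3 = 2 - (25079 - 2541)/3 = 2 - 1/3*22538 = 2 - 22538/3 = -22532/3 ≈ -7510.7)
p(g(y)) + r = -9*(-2) - 22532/3 = 18 - 22532/3 = -22478/3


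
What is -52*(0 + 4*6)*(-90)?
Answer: 112320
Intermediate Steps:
-52*(0 + 4*6)*(-90) = -52*(0 + 24)*(-90) = -52*24*(-90) = -1248*(-90) = 112320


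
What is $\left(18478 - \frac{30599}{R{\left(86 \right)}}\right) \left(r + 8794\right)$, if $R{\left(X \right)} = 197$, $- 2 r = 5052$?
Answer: $\frac{22624765956}{197} \approx 1.1485 \cdot 10^{8}$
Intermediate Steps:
$r = -2526$ ($r = \left(- \frac{1}{2}\right) 5052 = -2526$)
$\left(18478 - \frac{30599}{R{\left(86 \right)}}\right) \left(r + 8794\right) = \left(18478 - \frac{30599}{197}\right) \left(-2526 + 8794\right) = \left(18478 - \frac{30599}{197}\right) 6268 = \frac{3609567}{197} \cdot 6268 = \frac{22624765956}{197}$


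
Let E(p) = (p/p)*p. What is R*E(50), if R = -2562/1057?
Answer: -18300/151 ≈ -121.19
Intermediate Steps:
R = -366/151 (R = -2562*1/1057 = -366/151 ≈ -2.4238)
E(p) = p (E(p) = 1*p = p)
R*E(50) = -366/151*50 = -18300/151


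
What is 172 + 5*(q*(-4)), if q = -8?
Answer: 332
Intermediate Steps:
172 + 5*(q*(-4)) = 172 + 5*(-8*(-4)) = 172 + 5*32 = 172 + 160 = 332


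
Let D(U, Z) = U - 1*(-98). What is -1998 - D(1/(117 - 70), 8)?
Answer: -98513/47 ≈ -2096.0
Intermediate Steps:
D(U, Z) = 98 + U (D(U, Z) = U + 98 = 98 + U)
-1998 - D(1/(117 - 70), 8) = -1998 - (98 + 1/(117 - 70)) = -1998 - (98 + 1/47) = -1998 - 1*4607/47 = -1998 - 4607/47 = -98513/47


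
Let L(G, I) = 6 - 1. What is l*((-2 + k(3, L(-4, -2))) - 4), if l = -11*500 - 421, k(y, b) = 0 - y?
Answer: 53289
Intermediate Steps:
L(G, I) = 5
k(y, b) = -y
l = -5921 (l = -5500 - 421 = -5921)
l*((-2 + k(3, L(-4, -2))) - 4) = -5921*((-2 - 1*3) - 4) = -5921*((-2 - 3) - 4) = -5921*(-5 - 4) = -5921*(-9) = 53289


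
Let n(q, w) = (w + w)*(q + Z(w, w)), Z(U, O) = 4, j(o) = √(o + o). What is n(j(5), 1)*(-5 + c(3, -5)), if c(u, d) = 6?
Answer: 8 + 2*√10 ≈ 14.325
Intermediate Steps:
j(o) = √2*√o (j(o) = √(2*o) = √2*√o)
n(q, w) = 2*w*(4 + q) (n(q, w) = (w + w)*(q + 4) = (2*w)*(4 + q) = 2*w*(4 + q))
n(j(5), 1)*(-5 + c(3, -5)) = (2*1*(4 + √2*√5))*(-5 + 6) = (2*1*(4 + √10))*1 = (8 + 2*√10)*1 = 8 + 2*√10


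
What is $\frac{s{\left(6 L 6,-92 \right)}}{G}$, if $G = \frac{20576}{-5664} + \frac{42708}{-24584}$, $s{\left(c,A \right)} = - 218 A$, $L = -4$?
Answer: $- \frac{21817759152}{5841707} \approx -3734.8$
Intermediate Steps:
$G = - \frac{5841707}{1087842}$ ($G = 20576 \left(- \frac{1}{5664}\right) + 42708 \left(- \frac{1}{24584}\right) = - \frac{643}{177} - \frac{10677}{6146} = - \frac{5841707}{1087842} \approx -5.37$)
$\frac{s{\left(6 L 6,-92 \right)}}{G} = \frac{\left(-218\right) \left(-92\right)}{- \frac{5841707}{1087842}} = 20056 \left(- \frac{1087842}{5841707}\right) = - \frac{21817759152}{5841707}$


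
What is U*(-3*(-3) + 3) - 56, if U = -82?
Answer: -1040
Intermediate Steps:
U*(-3*(-3) + 3) - 56 = -82*(-3*(-3) + 3) - 56 = -82*(9 + 3) - 56 = -82*12 - 56 = -984 - 56 = -1040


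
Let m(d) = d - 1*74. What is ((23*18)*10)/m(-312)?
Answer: -2070/193 ≈ -10.725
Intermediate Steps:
m(d) = -74 + d (m(d) = d - 74 = -74 + d)
((23*18)*10)/m(-312) = ((23*18)*10)/(-74 - 312) = (414*10)/(-386) = 4140*(-1/386) = -2070/193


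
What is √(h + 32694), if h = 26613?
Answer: √59307 ≈ 243.53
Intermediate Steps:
√(h + 32694) = √(26613 + 32694) = √59307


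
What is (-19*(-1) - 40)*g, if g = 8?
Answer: -168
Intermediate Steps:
(-19*(-1) - 40)*g = (-19*(-1) - 40)*8 = (19 - 40)*8 = -21*8 = -168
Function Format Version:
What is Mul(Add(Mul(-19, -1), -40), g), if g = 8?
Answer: -168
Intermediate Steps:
Mul(Add(Mul(-19, -1), -40), g) = Mul(Add(Mul(-19, -1), -40), 8) = Mul(Add(19, -40), 8) = Mul(-21, 8) = -168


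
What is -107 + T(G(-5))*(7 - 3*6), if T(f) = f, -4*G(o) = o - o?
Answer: -107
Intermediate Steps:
G(o) = 0 (G(o) = -(o - o)/4 = -¼*0 = 0)
-107 + T(G(-5))*(7 - 3*6) = -107 + 0*(7 - 3*6) = -107 + 0*(7 - 18) = -107 + 0*(-11) = -107 + 0 = -107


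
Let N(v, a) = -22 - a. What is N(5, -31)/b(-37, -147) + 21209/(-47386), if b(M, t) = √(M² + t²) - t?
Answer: -91726799/64871434 + 9*√22978/1369 ≈ -0.41744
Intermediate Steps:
N(5, -31)/b(-37, -147) + 21209/(-47386) = (-22 - 1*(-31))/(√((-37)² + (-147)²) - 1*(-147)) + 21209/(-47386) = (-22 + 31)/(√(1369 + 21609) + 147) + 21209*(-1/47386) = 9/(√22978 + 147) - 21209/47386 = 9/(147 + √22978) - 21209/47386 = -21209/47386 + 9/(147 + √22978)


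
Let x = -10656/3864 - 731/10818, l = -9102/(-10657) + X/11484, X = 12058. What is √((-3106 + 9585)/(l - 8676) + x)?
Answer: I*√339228715942947078442189684670116366/308158373552835162 ≈ 1.89*I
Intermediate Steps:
l = 116514737/61192494 (l = -9102/(-10657) + 12058/11484 = -9102*(-1/10657) + 12058*(1/11484) = 9102/10657 + 6029/5742 = 116514737/61192494 ≈ 1.9041)
x = -4920883/1741698 (x = -10656*1/3864 - 731*1/10818 = -444/161 - 731/10818 = -4920883/1741698 ≈ -2.8253)
√((-3106 + 9585)/(l - 8676) + x) = √((-3106 + 9585)/(116514737/61192494 - 8676) - 4920883/1741698) = √(6479/(-530789563207/61192494) - 4920883/1741698) = √(6479*(-61192494/530789563207) - 4920883/1741698) = √(-396466168626/530789563207 - 4920883/1741698) = √(-3302477671126318729/924475120658505486) = I*√339228715942947078442189684670116366/308158373552835162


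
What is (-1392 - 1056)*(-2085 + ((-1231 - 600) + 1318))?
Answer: 6359904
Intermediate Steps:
(-1392 - 1056)*(-2085 + ((-1231 - 600) + 1318)) = -2448*(-2085 + (-1831 + 1318)) = -2448*(-2085 - 513) = -2448*(-2598) = 6359904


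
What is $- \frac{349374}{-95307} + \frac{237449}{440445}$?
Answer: $\frac{58836861091}{13992497205} \approx 4.2049$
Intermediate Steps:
$- \frac{349374}{-95307} + \frac{237449}{440445} = \left(-349374\right) \left(- \frac{1}{95307}\right) + 237449 \cdot \frac{1}{440445} = \frac{116458}{31769} + \frac{237449}{440445} = \frac{58836861091}{13992497205}$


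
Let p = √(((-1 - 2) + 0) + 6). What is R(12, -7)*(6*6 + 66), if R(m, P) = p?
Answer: 102*√3 ≈ 176.67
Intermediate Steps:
p = √3 (p = √((-3 + 0) + 6) = √(-3 + 6) = √3 ≈ 1.7320)
R(m, P) = √3
R(12, -7)*(6*6 + 66) = √3*(6*6 + 66) = √3*(36 + 66) = √3*102 = 102*√3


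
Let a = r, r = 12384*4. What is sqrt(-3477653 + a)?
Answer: 211*I*sqrt(77) ≈ 1851.5*I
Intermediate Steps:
r = 49536
a = 49536
sqrt(-3477653 + a) = sqrt(-3477653 + 49536) = sqrt(-3428117) = 211*I*sqrt(77)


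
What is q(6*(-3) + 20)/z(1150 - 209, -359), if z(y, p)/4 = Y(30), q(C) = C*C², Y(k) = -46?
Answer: -1/23 ≈ -0.043478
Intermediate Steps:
q(C) = C³
z(y, p) = -184 (z(y, p) = 4*(-46) = -184)
q(6*(-3) + 20)/z(1150 - 209, -359) = (6*(-3) + 20)³/(-184) = (-18 + 20)³*(-1/184) = 2³*(-1/184) = 8*(-1/184) = -1/23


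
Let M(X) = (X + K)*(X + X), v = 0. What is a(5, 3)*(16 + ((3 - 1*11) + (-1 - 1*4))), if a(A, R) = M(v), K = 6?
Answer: 0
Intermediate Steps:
M(X) = 2*X*(6 + X) (M(X) = (X + 6)*(X + X) = (6 + X)*(2*X) = 2*X*(6 + X))
a(A, R) = 0 (a(A, R) = 2*0*(6 + 0) = 2*0*6 = 0)
a(5, 3)*(16 + ((3 - 1*11) + (-1 - 1*4))) = 0*(16 + ((3 - 1*11) + (-1 - 1*4))) = 0*(16 + ((3 - 11) + (-1 - 4))) = 0*(16 + (-8 - 5)) = 0*(16 - 13) = 0*3 = 0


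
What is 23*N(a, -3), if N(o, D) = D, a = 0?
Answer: -69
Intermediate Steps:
23*N(a, -3) = 23*(-3) = -69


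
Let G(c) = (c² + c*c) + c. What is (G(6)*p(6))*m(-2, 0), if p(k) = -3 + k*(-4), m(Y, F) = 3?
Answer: -6318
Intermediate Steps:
G(c) = c + 2*c² (G(c) = (c² + c²) + c = 2*c² + c = c + 2*c²)
p(k) = -3 - 4*k
(G(6)*p(6))*m(-2, 0) = ((6*(1 + 2*6))*(-3 - 4*6))*3 = ((6*(1 + 12))*(-3 - 24))*3 = ((6*13)*(-27))*3 = (78*(-27))*3 = -2106*3 = -6318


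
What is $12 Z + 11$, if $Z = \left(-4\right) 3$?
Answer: $-133$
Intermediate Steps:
$Z = -12$
$12 Z + 11 = 12 \left(-12\right) + 11 = -144 + 11 = -133$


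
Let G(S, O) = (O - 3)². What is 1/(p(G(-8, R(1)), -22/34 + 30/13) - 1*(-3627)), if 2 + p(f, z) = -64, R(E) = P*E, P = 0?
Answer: 1/3561 ≈ 0.00028082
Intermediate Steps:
R(E) = 0 (R(E) = 0*E = 0)
G(S, O) = (-3 + O)²
p(f, z) = -66 (p(f, z) = -2 - 64 = -66)
1/(p(G(-8, R(1)), -22/34 + 30/13) - 1*(-3627)) = 1/(-66 - 1*(-3627)) = 1/(-66 + 3627) = 1/3561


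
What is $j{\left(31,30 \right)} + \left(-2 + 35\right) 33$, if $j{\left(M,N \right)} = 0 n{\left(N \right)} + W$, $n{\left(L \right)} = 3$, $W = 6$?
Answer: $1095$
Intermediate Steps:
$j{\left(M,N \right)} = 6$ ($j{\left(M,N \right)} = 0 \cdot 3 + 6 = 0 + 6 = 6$)
$j{\left(31,30 \right)} + \left(-2 + 35\right) 33 = 6 + \left(-2 + 35\right) 33 = 6 + 33 \cdot 33 = 6 + 1089 = 1095$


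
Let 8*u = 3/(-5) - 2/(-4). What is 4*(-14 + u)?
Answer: -1121/20 ≈ -56.050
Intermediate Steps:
u = -1/80 (u = (3/(-5) - 2/(-4))/8 = (3*(-⅕) - 2*(-¼))/8 = (-⅗ + ½)/8 = (⅛)*(-⅒) = -1/80 ≈ -0.012500)
4*(-14 + u) = 4*(-14 - 1/80) = 4*(-1121/80) = -1121/20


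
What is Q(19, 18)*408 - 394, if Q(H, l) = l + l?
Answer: 14294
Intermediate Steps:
Q(H, l) = 2*l
Q(19, 18)*408 - 394 = (2*18)*408 - 394 = 36*408 - 394 = 14688 - 394 = 14294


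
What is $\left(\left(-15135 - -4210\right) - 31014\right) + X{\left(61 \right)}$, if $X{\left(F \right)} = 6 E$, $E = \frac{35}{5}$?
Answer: $-41897$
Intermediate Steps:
$E = 7$ ($E = 35 \cdot \frac{1}{5} = 7$)
$X{\left(F \right)} = 42$ ($X{\left(F \right)} = 6 \cdot 7 = 42$)
$\left(\left(-15135 - -4210\right) - 31014\right) + X{\left(61 \right)} = \left(\left(-15135 - -4210\right) - 31014\right) + 42 = \left(\left(-15135 + 4210\right) - 31014\right) + 42 = \left(-10925 - 31014\right) + 42 = -41939 + 42 = -41897$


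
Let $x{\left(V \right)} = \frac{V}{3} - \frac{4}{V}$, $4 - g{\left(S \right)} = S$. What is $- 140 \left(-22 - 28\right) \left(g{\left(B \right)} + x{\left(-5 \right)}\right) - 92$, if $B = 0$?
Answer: $\frac{65524}{3} \approx 21841.0$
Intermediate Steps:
$g{\left(S \right)} = 4 - S$
$x{\left(V \right)} = - \frac{4}{V} + \frac{V}{3}$ ($x{\left(V \right)} = V \frac{1}{3} - \frac{4}{V} = \frac{V}{3} - \frac{4}{V} = - \frac{4}{V} + \frac{V}{3}$)
$- 140 \left(-22 - 28\right) \left(g{\left(B \right)} + x{\left(-5 \right)}\right) - 92 = - 140 \left(-22 - 28\right) \left(\left(4 - 0\right) + \left(- \frac{4}{-5} + \frac{1}{3} \left(-5\right)\right)\right) - 92 = - 140 \left(- 50 \left(\left(4 + 0\right) - \frac{13}{15}\right)\right) - 92 = - 140 \left(- 50 \left(4 + \left(\frac{4}{5} - \frac{5}{3}\right)\right)\right) - 92 = - 140 \left(- 50 \left(4 - \frac{13}{15}\right)\right) - 92 = - 140 \left(\left(-50\right) \frac{47}{15}\right) - 92 = \left(-140\right) \left(- \frac{470}{3}\right) - 92 = \frac{65800}{3} - 92 = \frac{65524}{3}$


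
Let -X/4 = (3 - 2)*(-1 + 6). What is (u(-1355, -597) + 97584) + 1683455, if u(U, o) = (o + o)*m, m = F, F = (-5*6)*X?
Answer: 1064639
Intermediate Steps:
X = -20 (X = -4*(3 - 2)*(-1 + 6) = -4*5 = -20)
F = 600 (F = -5*6*(-20) = -30*(-20) = 600)
m = 600
u(U, o) = 1200*o (u(U, o) = (o + o)*600 = (2*o)*600 = 1200*o)
(u(-1355, -597) + 97584) + 1683455 = (1200*(-597) + 97584) + 1683455 = (-716400 + 97584) + 1683455 = -618816 + 1683455 = 1064639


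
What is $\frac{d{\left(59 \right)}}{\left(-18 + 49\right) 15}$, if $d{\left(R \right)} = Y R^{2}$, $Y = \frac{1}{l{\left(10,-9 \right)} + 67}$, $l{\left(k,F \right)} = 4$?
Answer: $\frac{3481}{33015} \approx 0.10544$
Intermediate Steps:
$Y = \frac{1}{71}$ ($Y = \frac{1}{4 + 67} = \frac{1}{71} \approx 0.014085$)
$d{\left(R \right)} = \frac{R^{2}}{71}$
$\frac{d{\left(59 \right)}}{\left(-18 + 49\right) 15} = \frac{\frac{1}{71} \cdot 59^{2}}{\left(-18 + 49\right) 15} = \frac{\frac{1}{71} \cdot 3481}{31 \cdot 15} = \frac{3481}{71 \cdot 465} = \frac{3481}{71} \cdot \frac{1}{465} = \frac{3481}{33015}$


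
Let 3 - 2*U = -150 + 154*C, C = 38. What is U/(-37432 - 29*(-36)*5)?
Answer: 5699/64424 ≈ 0.088461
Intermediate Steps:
U = -5699/2 (U = 3/2 - (-150 + 154*38)/2 = 3/2 - (-150 + 5852)/2 = 3/2 - ½*5702 = 3/2 - 2851 = -5699/2 ≈ -2849.5)
U/(-37432 - 29*(-36)*5) = -5699/(2*(-37432 - 29*(-36)*5)) = -5699/(2*(-37432 - (-1044)*5)) = -5699/(2*(-37432 - 1*(-5220))) = -5699/(2*(-37432 + 5220)) = -5699/2/(-32212) = -5699/2*(-1/32212) = 5699/64424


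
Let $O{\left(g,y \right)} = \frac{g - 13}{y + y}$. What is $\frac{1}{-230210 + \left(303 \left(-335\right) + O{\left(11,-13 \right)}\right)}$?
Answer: $- \frac{13}{4312294} \approx -3.0146 \cdot 10^{-6}$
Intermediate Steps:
$O{\left(g,y \right)} = \frac{-13 + g}{2 y}$
$\frac{1}{-230210 + \left(303 \left(-335\right) + O{\left(11,-13 \right)}\right)} = \frac{1}{-230210 + \left(303 \left(-335\right) + \frac{-13 + 11}{2 \left(-13\right)}\right)} = \frac{1}{-230210 - \left(101505 + \frac{1}{26} \left(-2\right)\right)} = \frac{1}{-230210 + \left(-101505 + \frac{1}{13}\right)} = \frac{1}{-230210 - \frac{1319564}{13}} = \frac{1}{- \frac{4312294}{13}} = - \frac{13}{4312294}$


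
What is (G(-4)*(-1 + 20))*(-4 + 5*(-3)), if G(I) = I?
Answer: 1444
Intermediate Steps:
(G(-4)*(-1 + 20))*(-4 + 5*(-3)) = (-4*(-1 + 20))*(-4 + 5*(-3)) = (-4*19)*(-4 - 15) = -76*(-19) = 1444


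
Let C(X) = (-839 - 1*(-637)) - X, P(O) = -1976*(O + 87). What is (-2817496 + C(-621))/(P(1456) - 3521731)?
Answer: 2817077/6570699 ≈ 0.42873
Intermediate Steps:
P(O) = -171912 - 1976*O (P(O) = -1976*(87 + O) = -171912 - 1976*O)
C(X) = -202 - X (C(X) = (-839 + 637) - X = -202 - X)
(-2817496 + C(-621))/(P(1456) - 3521731) = (-2817496 + (-202 - 1*(-621)))/((-171912 - 1976*1456) - 3521731) = (-2817496 + (-202 + 621))/((-171912 - 2877056) - 3521731) = (-2817496 + 419)/(-3048968 - 3521731) = -2817077/(-6570699) = -2817077*(-1/6570699) = 2817077/6570699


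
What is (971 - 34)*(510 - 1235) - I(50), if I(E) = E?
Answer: -679375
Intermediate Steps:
(971 - 34)*(510 - 1235) - I(50) = (971 - 34)*(510 - 1235) - 1*50 = 937*(-725) - 50 = -679325 - 50 = -679375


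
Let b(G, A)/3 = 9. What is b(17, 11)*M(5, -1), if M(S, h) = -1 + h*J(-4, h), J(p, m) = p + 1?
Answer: 54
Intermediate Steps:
J(p, m) = 1 + p
b(G, A) = 27 (b(G, A) = 3*9 = 27)
M(S, h) = -1 - 3*h (M(S, h) = -1 + h*(1 - 4) = -1 + h*(-3) = -1 - 3*h)
b(17, 11)*M(5, -1) = 27*(-1 - 3*(-1)) = 27*(-1 + 3) = 27*2 = 54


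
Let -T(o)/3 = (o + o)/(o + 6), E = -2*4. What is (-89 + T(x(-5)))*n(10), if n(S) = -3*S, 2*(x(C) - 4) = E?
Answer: 2670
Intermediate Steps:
E = -8
x(C) = 0 (x(C) = 4 + (½)*(-8) = 4 - 4 = 0)
T(o) = -6*o/(6 + o) (T(o) = -3*(o + o)/(o + 6) = -3*2*o/(6 + o) = -6*o/(6 + o))
(-89 + T(x(-5)))*n(10) = (-89 - 6*0/(6 + 0))*(-3*10) = (-89 - 6*0/6)*(-30) = (-89 - 6*0*⅙)*(-30) = (-89 + 0)*(-30) = -89*(-30) = 2670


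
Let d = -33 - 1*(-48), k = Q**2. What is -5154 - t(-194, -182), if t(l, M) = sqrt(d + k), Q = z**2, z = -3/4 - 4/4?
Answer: -82543/16 ≈ -5158.9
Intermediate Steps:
z = -7/4 (z = -3*1/4 - 4*1/4 = -3/4 - 1 = -7/4 ≈ -1.7500)
Q = 49/16 (Q = (-7/4)**2 = 49/16 ≈ 3.0625)
k = 2401/256 (k = (49/16)**2 = 2401/256 ≈ 9.3789)
d = 15 (d = -33 + 48 = 15)
t(l, M) = 79/16 (t(l, M) = sqrt(15 + 2401/256) = sqrt(6241/256) = 79/16)
-5154 - t(-194, -182) = -5154 - 1*79/16 = -5154 - 79/16 = -82543/16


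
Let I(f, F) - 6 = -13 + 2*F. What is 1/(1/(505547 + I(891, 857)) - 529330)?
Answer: -507254/268504759819 ≈ -1.8892e-6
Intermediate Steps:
I(f, F) = -7 + 2*F (I(f, F) = 6 + (-13 + 2*F) = -7 + 2*F)
1/(1/(505547 + I(891, 857)) - 529330) = 1/(1/(505547 + (-7 + 2*857)) - 529330) = 1/(1/(505547 + (-7 + 1714)) - 529330) = 1/(1/(505547 + 1707) - 529330) = 1/(1/507254 - 529330) = 1/(-268504759819/507254) = -507254/268504759819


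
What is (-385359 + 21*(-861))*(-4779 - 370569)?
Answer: 151430397120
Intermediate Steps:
(-385359 + 21*(-861))*(-4779 - 370569) = (-385359 - 18081)*(-375348) = -403440*(-375348) = 151430397120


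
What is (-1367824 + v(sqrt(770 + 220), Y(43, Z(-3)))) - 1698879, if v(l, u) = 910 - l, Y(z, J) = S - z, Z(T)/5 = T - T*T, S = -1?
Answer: -3065793 - 3*sqrt(110) ≈ -3.0658e+6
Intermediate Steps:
Z(T) = -5*T**2 + 5*T (Z(T) = 5*(T - T*T) = 5*(T - T**2) = -5*T**2 + 5*T)
Y(z, J) = -1 - z
(-1367824 + v(sqrt(770 + 220), Y(43, Z(-3)))) - 1698879 = (-1367824 + (910 - sqrt(770 + 220))) - 1698879 = (-1367824 + (910 - sqrt(990))) - 1698879 = (-1367824 + (910 - 3*sqrt(110))) - 1698879 = (-1366914 - 3*sqrt(110)) - 1698879 = -3065793 - 3*sqrt(110)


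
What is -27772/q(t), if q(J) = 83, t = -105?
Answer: -27772/83 ≈ -334.60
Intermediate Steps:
-27772/q(t) = -27772/83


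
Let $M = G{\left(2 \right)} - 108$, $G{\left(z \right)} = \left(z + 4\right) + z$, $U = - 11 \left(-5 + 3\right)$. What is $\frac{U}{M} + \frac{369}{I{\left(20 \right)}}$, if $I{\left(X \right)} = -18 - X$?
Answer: $- \frac{4717}{475} \approx -9.9305$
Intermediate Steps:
$U = 22$ ($U = \left(-11\right) \left(-2\right) = 22$)
$G{\left(z \right)} = 4 + 2 z$ ($G{\left(z \right)} = \left(4 + z\right) + z = 4 + 2 z$)
$M = -100$ ($M = \left(4 + 2 \cdot 2\right) - 108 = \left(4 + 4\right) - 108 = 8 - 108 = -100$)
$\frac{U}{M} + \frac{369}{I{\left(20 \right)}} = \frac{22}{-100} + \frac{369}{-18 - 20} = 22 \left(- \frac{1}{100}\right) + \frac{369}{-18 - 20} = - \frac{11}{50} + \frac{369}{-38} = - \frac{11}{50} + 369 \left(- \frac{1}{38}\right) = - \frac{11}{50} - \frac{369}{38} = - \frac{4717}{475}$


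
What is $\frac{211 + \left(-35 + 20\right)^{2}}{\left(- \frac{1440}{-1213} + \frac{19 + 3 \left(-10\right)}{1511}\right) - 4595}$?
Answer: $- \frac{199779887}{2104937772} \approx -0.09491$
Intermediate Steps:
$\frac{211 + \left(-35 + 20\right)^{2}}{\left(- \frac{1440}{-1213} + \frac{19 + 3 \left(-10\right)}{1511}\right) - 4595} = \frac{211 + \left(-15\right)^{2}}{\left(\left(-1440\right) \left(- \frac{1}{1213}\right) + \left(19 - 30\right) \frac{1}{1511}\right) - 4595} = \frac{211 + 225}{\left(\frac{1440}{1213} - \frac{11}{1511}\right) - 4595} = \frac{436}{\left(\frac{1440}{1213} - \frac{11}{1511}\right) - 4595} = \frac{436}{\frac{2162497}{1832843} - 4595} = \frac{436}{- \frac{8419751088}{1832843}} = 436 \left(- \frac{1832843}{8419751088}\right) = - \frac{199779887}{2104937772}$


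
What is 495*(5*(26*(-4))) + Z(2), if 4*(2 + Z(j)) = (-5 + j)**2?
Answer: -1029599/4 ≈ -2.5740e+5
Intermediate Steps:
Z(j) = -2 + (-5 + j)**2/4
495*(5*(26*(-4))) + Z(2) = 495*(5*(26*(-4))) + (-2 + (-5 + 2)**2/4) = 495*(5*(-104)) + (-2 + (1/4)*(-3)**2) = 495*(-520) + (-2 + (1/4)*9) = -257400 + (-2 + 9/4) = -257400 + 1/4 = -1029599/4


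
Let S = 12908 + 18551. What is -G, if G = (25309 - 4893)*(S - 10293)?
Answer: -432125056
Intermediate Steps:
S = 31459
G = 432125056 (G = (25309 - 4893)*(31459 - 10293) = 20416*21166 = 432125056)
-G = -1*432125056 = -432125056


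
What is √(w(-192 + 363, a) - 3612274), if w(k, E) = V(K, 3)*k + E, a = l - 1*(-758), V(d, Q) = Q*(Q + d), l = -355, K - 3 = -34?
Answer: 3*I*√402915 ≈ 1904.3*I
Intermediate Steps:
K = -31 (K = 3 - 34 = -31)
a = 403 (a = -355 - 1*(-758) = -355 + 758 = 403)
w(k, E) = E - 84*k (w(k, E) = (3*(3 - 31))*k + E = (3*(-28))*k + E = -84*k + E = E - 84*k)
√(w(-192 + 363, a) - 3612274) = √((403 - 84*(-192 + 363)) - 3612274) = √((403 - 84*171) - 3612274) = √((403 - 14364) - 3612274) = √(-13961 - 3612274) = √(-3626235) = 3*I*√402915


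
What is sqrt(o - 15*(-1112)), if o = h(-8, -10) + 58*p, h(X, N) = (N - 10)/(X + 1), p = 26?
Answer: 2*sqrt(222838)/7 ≈ 134.87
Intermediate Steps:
h(X, N) = (-10 + N)/(1 + X)
o = 10576/7 (o = (-10 - 10)/(1 - 8) + 58*26 = -20/(-7) + 1508 = -1/7*(-20) + 1508 = 20/7 + 1508 = 10576/7 ≈ 1510.9)
sqrt(o - 15*(-1112)) = sqrt(10576/7 - 15*(-1112)) = sqrt(10576/7 + 16680) = sqrt(127336/7) = 2*sqrt(222838)/7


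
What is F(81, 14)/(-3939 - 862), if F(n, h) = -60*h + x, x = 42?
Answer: 798/4801 ≈ 0.16622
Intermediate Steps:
F(n, h) = 42 - 60*h (F(n, h) = -60*h + 42 = 42 - 60*h)
F(81, 14)/(-3939 - 862) = (42 - 60*14)/(-3939 - 862) = (42 - 840)/(-4801) = -798*(-1/4801) = 798/4801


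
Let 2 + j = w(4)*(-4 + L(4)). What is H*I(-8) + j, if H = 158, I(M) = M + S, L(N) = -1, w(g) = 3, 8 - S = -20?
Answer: 3143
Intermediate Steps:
S = 28 (S = 8 - 1*(-20) = 8 + 20 = 28)
j = -17 (j = -2 + 3*(-4 - 1) = -2 + 3*(-5) = -2 - 15 = -17)
I(M) = 28 + M (I(M) = M + 28 = 28 + M)
H*I(-8) + j = 158*(28 - 8) - 17 = 158*20 - 17 = 3160 - 17 = 3143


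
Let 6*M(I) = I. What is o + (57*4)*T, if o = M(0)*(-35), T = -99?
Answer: -22572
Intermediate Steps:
M(I) = I/6
o = 0 (o = ((⅙)*0)*(-35) = 0*(-35) = 0)
o + (57*4)*T = 0 + (57*4)*(-99) = 0 + 228*(-99) = 0 - 22572 = -22572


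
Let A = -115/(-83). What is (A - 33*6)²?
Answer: 266309761/6889 ≈ 38657.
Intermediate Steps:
A = 115/83 (A = -115*(-1/83) = 115/83 ≈ 1.3855)
(A - 33*6)² = (115/83 - 33*6)² = (115/83 - 198)² = (-16319/83)² = 266309761/6889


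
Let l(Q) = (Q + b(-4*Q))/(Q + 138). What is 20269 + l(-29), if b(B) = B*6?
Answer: 2209988/109 ≈ 20275.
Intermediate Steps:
b(B) = 6*B
l(Q) = -23*Q/(138 + Q) (l(Q) = (Q + 6*(-4*Q))/(Q + 138) = (Q - 24*Q)/(138 + Q) = (-23*Q)/(138 + Q) = -23*Q/(138 + Q))
20269 + l(-29) = 20269 - 23*(-29)/(138 - 29) = 20269 - 23*(-29)/109 = 20269 - 23*(-29)*1/109 = 20269 + 667/109 = 2209988/109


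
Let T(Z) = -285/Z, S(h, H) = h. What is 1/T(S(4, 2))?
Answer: -4/285 ≈ -0.014035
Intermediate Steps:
1/T(S(4, 2)) = 1/(-285/4) = -4/285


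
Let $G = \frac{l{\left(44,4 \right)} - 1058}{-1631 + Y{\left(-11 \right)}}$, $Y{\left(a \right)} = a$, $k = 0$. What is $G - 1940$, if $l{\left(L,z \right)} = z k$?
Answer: $- \frac{1592211}{821} \approx -1939.4$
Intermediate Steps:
$l{\left(L,z \right)} = 0$ ($l{\left(L,z \right)} = z 0 = 0$)
$G = \frac{529}{821}$ ($G = \frac{0 - 1058}{-1631 - 11} = - \frac{1058}{-1642} = \left(-1058\right) \left(- \frac{1}{1642}\right) = \frac{529}{821} \approx 0.64434$)
$G - 1940 = \frac{529}{821} - 1940 = - \frac{1592211}{821}$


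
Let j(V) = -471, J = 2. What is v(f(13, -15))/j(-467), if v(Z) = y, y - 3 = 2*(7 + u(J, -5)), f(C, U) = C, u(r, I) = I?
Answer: -7/471 ≈ -0.014862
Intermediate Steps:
y = 7 (y = 3 + 2*(7 - 5) = 3 + 2*2 = 3 + 4 = 7)
v(Z) = 7
v(f(13, -15))/j(-467) = 7/(-471) = 7*(-1/471) = -7/471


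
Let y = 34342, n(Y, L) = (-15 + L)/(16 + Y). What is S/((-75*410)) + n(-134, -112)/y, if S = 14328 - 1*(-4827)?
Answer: -2587299131/4153664900 ≈ -0.62290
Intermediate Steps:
n(Y, L) = (-15 + L)/(16 + Y)
S = 19155 (S = 14328 + 4827 = 19155)
S/((-75*410)) + n(-134, -112)/y = 19155/((-75*410)) + ((-15 - 112)/(16 - 134))/34342 = 19155/(-30750) + (-127/(-118))*(1/34342) = 19155*(-1/30750) - 1/118*(-127)*(1/34342) = -1277/2050 + (127/118)*(1/34342) = -1277/2050 + 127/4052356 = -2587299131/4153664900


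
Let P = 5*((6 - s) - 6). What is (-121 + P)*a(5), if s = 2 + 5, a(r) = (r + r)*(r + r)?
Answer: -15600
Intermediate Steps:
a(r) = 4*r² (a(r) = (2*r)*(2*r) = 4*r²)
s = 7
P = -35 (P = 5*((6 - 1*7) - 6) = 5*((6 - 7) - 6) = 5*(-1 - 6) = 5*(-7) = -35)
(-121 + P)*a(5) = (-121 - 35)*(4*5²) = -624*25 = -156*100 = -15600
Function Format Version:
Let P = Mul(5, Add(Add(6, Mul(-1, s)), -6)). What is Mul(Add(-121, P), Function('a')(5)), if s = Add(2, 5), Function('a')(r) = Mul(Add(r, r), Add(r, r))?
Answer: -15600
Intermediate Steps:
Function('a')(r) = Mul(4, Pow(r, 2)) (Function('a')(r) = Mul(Mul(2, r), Mul(2, r)) = Mul(4, Pow(r, 2)))
s = 7
P = -35 (P = Mul(5, Add(Add(6, Mul(-1, 7)), -6)) = Mul(5, Add(Add(6, -7), -6)) = Mul(5, Add(-1, -6)) = Mul(5, -7) = -35)
Mul(Add(-121, P), Function('a')(5)) = Mul(Add(-121, -35), Mul(4, Pow(5, 2))) = Mul(-156, Mul(4, 25)) = Mul(-156, 100) = -15600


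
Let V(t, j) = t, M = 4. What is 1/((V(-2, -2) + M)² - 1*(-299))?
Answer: 1/303 ≈ 0.0033003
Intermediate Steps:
1/((V(-2, -2) + M)² - 1*(-299)) = 1/((-2 + 4)² - 1*(-299)) = 1/(2² + 299) = 1/(4 + 299) = 1/303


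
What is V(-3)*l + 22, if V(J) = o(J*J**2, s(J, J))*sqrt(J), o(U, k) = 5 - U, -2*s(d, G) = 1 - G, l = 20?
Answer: 22 + 640*I*sqrt(3) ≈ 22.0 + 1108.5*I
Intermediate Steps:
s(d, G) = -1/2 + G/2 (s(d, G) = -(1 - G)/2 = -1/2 + G/2)
V(J) = sqrt(J)*(5 - J**3) (V(J) = (5 - J*J**2)*sqrt(J) = (5 - J**3)*sqrt(J) = sqrt(J)*(5 - J**3))
V(-3)*l + 22 = (sqrt(-3)*(5 - 1*(-3)**3))*20 + 22 = ((I*sqrt(3))*(5 - 1*(-27)))*20 + 22 = ((I*sqrt(3))*(5 + 27))*20 + 22 = ((I*sqrt(3))*32)*20 + 22 = (32*I*sqrt(3))*20 + 22 = 640*I*sqrt(3) + 22 = 22 + 640*I*sqrt(3)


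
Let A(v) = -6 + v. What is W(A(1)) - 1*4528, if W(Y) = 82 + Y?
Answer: -4451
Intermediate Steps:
W(A(1)) - 1*4528 = (82 + (-6 + 1)) - 1*4528 = (82 - 5) - 4528 = 77 - 4528 = -4451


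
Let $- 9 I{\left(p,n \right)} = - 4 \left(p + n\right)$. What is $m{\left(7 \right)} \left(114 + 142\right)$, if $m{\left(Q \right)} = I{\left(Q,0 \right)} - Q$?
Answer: $- \frac{8960}{9} \approx -995.56$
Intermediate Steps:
$I{\left(p,n \right)} = \frac{4 n}{9} + \frac{4 p}{9}$ ($I{\left(p,n \right)} = - \frac{\left(-4\right) \left(p + n\right)}{9} = - \frac{\left(-4\right) \left(n + p\right)}{9} = - \frac{- 4 n - 4 p}{9} = \frac{4 n}{9} + \frac{4 p}{9}$)
$m{\left(Q \right)} = - \frac{5 Q}{9}$ ($m{\left(Q \right)} = \left(\frac{4}{9} \cdot 0 + \frac{4 Q}{9}\right) - Q = \left(0 + \frac{4 Q}{9}\right) - Q = \frac{4 Q}{9} - Q = - \frac{5 Q}{9}$)
$m{\left(7 \right)} \left(114 + 142\right) = \left(- \frac{5}{9}\right) 7 \left(114 + 142\right) = \left(- \frac{35}{9}\right) 256 = - \frac{8960}{9}$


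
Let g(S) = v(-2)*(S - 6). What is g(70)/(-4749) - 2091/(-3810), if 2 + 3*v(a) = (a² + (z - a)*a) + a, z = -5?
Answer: 3147493/6031230 ≈ 0.52187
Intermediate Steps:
v(a) = -⅔ + a/3 + a²/3 + a*(-5 - a)/3 (v(a) = -⅔ + ((a² + (-5 - a)*a) + a)/3 = -⅔ + ((a² + a*(-5 - a)) + a)/3 = -⅔ + (a + a² + a*(-5 - a))/3 = -⅔ + (a/3 + a²/3 + a*(-5 - a)/3) = -⅔ + a/3 + a²/3 + a*(-5 - a)/3)
g(S) = -12 + 2*S (g(S) = (-⅔ - 4/3*(-2))*(S - 6) = (-⅔ + 8/3)*(-6 + S) = 2*(-6 + S) = -12 + 2*S)
g(70)/(-4749) - 2091/(-3810) = (-12 + 2*70)/(-4749) - 2091/(-3810) = (-12 + 140)*(-1/4749) - 2091*(-1/3810) = 128*(-1/4749) + 697/1270 = -128/4749 + 697/1270 = 3147493/6031230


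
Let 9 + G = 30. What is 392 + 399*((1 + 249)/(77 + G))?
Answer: 9869/7 ≈ 1409.9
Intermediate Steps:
G = 21 (G = -9 + 30 = 21)
392 + 399*((1 + 249)/(77 + G)) = 392 + 399*((1 + 249)/(77 + 21)) = 392 + 399*(250/98) = 392 + 399*(250*(1/98)) = 392 + 399*(125/49) = 392 + 7125/7 = 9869/7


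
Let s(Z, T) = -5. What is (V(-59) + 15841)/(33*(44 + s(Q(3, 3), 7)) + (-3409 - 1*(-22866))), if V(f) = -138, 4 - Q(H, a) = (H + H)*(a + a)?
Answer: 15703/20744 ≈ 0.75699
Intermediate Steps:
Q(H, a) = 4 - 4*H*a (Q(H, a) = 4 - (H + H)*(a + a) = 4 - 2*H*2*a = 4 - 4*H*a)
(V(-59) + 15841)/(33*(44 + s(Q(3, 3), 7)) + (-3409 - 1*(-22866))) = (-138 + 15841)/(33*(44 - 5) + (-3409 - 1*(-22866))) = 15703/(33*39 + (-3409 + 22866)) = 15703/(1287 + 19457) = 15703/20744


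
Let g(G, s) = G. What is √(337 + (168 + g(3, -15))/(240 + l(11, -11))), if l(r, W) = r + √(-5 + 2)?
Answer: √((84758 + 337*I*√3)/(251 + I*√3)) ≈ 18.376 - 0.0001*I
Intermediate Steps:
l(r, W) = r + I*√3 (l(r, W) = r + √(-3) = r + I*√3)
√(337 + (168 + g(3, -15))/(240 + l(11, -11))) = √(337 + (168 + 3)/(240 + (11 + I*√3))) = √(337 + 171/(251 + I*√3))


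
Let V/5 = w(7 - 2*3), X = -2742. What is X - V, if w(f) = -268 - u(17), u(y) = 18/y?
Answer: -23744/17 ≈ -1396.7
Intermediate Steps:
w(f) = -4574/17 (w(f) = -268 - 18/17 = -4574/17)
V = -22870/17 (V = 5*(-4574/17) = -22870/17 ≈ -1345.3)
X - V = -2742 - 1*(-22870/17) = -2742 + 22870/17 = -23744/17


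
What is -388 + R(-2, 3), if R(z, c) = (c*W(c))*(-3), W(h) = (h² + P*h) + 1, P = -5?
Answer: -343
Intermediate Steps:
W(h) = 1 + h² - 5*h (W(h) = (h² - 5*h) + 1 = 1 + h² - 5*h)
R(z, c) = -3*c*(1 + c² - 5*c) (R(z, c) = (c*(1 + c² - 5*c))*(-3) = -3*c*(1 + c² - 5*c))
-388 + R(-2, 3) = -388 + 3*3*(-1 - 1*3² + 5*3) = -388 + 3*3*(-1 - 1*9 + 15) = -388 + 3*3*(-1 - 9 + 15) = -388 + 3*3*5 = -388 + 45 = -343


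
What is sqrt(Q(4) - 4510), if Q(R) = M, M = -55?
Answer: I*sqrt(4565) ≈ 67.565*I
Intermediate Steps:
Q(R) = -55
sqrt(Q(4) - 4510) = sqrt(-55 - 4510) = sqrt(-4565) = I*sqrt(4565)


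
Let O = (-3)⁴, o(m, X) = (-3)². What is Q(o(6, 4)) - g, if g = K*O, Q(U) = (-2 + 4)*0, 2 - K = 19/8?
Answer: 243/8 ≈ 30.375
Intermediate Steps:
o(m, X) = 9
K = -3/8 (K = 2 - 19/8 = -3/8 ≈ -0.37500)
O = 81
Q(U) = 0 (Q(U) = 2*0 = 0)
g = -243/8 (g = -3/8*81 = -243/8 ≈ -30.375)
Q(o(6, 4)) - g = 0 - 1*(-243/8) = 0 + 243/8 = 243/8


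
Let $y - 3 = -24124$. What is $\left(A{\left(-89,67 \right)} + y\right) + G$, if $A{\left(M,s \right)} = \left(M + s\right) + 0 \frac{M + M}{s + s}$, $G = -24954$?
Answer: $-49097$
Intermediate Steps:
$y = -24121$ ($y = 3 - 24124 = -24121$)
$A{\left(M,s \right)} = M + s$ ($A{\left(M,s \right)} = \left(M + s\right) + 0 \frac{2 M}{2 s} = \left(M + s\right) + 0 \cdot 2 M \frac{1}{2 s} = \left(M + s\right) + 0 \frac{M}{s} = \left(M + s\right) + 0 = M + s$)
$\left(A{\left(-89,67 \right)} + y\right) + G = \left(\left(-89 + 67\right) - 24121\right) - 24954 = \left(-22 - 24121\right) - 24954 = -24143 - 24954 = -49097$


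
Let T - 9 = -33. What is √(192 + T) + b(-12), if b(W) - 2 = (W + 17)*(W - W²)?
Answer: -778 + 2*√42 ≈ -765.04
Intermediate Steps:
b(W) = 2 + (17 + W)*(W - W²) (b(W) = 2 + (W + 17)*(W - W²) = 2 + (17 + W)*(W - W²))
T = -24 (T = 9 - 33 = -24)
√(192 + T) + b(-12) = √(192 - 24) + (2 - 1*(-12)³ - 16*(-12)² + 17*(-12)) = √168 + (2 - 1*(-1728) - 16*144 - 204) = 2*√42 + (2 + 1728 - 2304 - 204) = 2*√42 - 778 = -778 + 2*√42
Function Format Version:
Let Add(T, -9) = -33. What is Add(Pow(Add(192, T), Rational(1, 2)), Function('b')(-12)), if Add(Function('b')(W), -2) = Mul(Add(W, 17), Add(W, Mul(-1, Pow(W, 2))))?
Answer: Add(-778, Mul(2, Pow(42, Rational(1, 2)))) ≈ -765.04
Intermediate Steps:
Function('b')(W) = Add(2, Mul(Add(17, W), Add(W, Mul(-1, Pow(W, 2))))) (Function('b')(W) = Add(2, Mul(Add(W, 17), Add(W, Mul(-1, Pow(W, 2))))) = Add(2, Mul(Add(17, W), Add(W, Mul(-1, Pow(W, 2))))))
T = -24 (T = Add(9, -33) = -24)
Add(Pow(Add(192, T), Rational(1, 2)), Function('b')(-12)) = Add(Pow(Add(192, -24), Rational(1, 2)), Add(2, Mul(-1, Pow(-12, 3)), Mul(-16, Pow(-12, 2)), Mul(17, -12))) = Add(Pow(168, Rational(1, 2)), Add(2, Mul(-1, -1728), Mul(-16, 144), -204)) = Add(Mul(2, Pow(42, Rational(1, 2))), Add(2, 1728, -2304, -204)) = Add(Mul(2, Pow(42, Rational(1, 2))), -778) = Add(-778, Mul(2, Pow(42, Rational(1, 2))))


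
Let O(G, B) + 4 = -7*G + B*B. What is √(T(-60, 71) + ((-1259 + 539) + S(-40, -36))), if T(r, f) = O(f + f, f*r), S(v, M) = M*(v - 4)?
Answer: 17*√62794 ≈ 4260.0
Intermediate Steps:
S(v, M) = M*(-4 + v)
O(G, B) = -4 + B² - 7*G (O(G, B) = -4 + (-7*G + B*B) = -4 + (-7*G + B²) = -4 + (B² - 7*G) = -4 + B² - 7*G)
T(r, f) = -4 - 14*f + f²*r² (T(r, f) = -4 + (f*r)² - 7*(f + f) = -4 + f²*r² - 14*f = -4 - 14*f + f²*r²)
√(T(-60, 71) + ((-1259 + 539) + S(-40, -36))) = √((-4 - 14*71 + 71²*(-60)²) + ((-1259 + 539) - 36*(-4 - 40))) = √((-4 - 994 + 5041*3600) + (-720 - 36*(-44))) = √((-4 - 994 + 18147600) + (-720 + 1584)) = √(18146602 + 864) = √18147466 = 17*√62794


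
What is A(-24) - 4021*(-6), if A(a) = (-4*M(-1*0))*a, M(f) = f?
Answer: 24126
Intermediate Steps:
A(a) = 0 (A(a) = (-(-4)*0)*a = (-4*0)*a = 0*a = 0)
A(-24) - 4021*(-6) = 0 - 4021*(-6) = 0 - 1*(-24126) = 0 + 24126 = 24126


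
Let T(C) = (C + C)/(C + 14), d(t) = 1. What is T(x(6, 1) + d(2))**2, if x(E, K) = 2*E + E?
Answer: 1444/1089 ≈ 1.3260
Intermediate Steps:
x(E, K) = 3*E
T(C) = 2*C/(14 + C) (T(C) = (2*C)/(14 + C) = 2*C/(14 + C))
T(x(6, 1) + d(2))**2 = (2*(3*6 + 1)/(14 + (3*6 + 1)))**2 = (2*(18 + 1)/(14 + (18 + 1)))**2 = (2*19/(14 + 19))**2 = (2*19/33)**2 = (2*19*(1/33))**2 = (38/33)**2 = 1444/1089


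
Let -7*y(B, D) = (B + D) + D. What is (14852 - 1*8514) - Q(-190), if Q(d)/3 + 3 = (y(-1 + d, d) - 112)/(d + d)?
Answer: 16882381/2660 ≈ 6346.8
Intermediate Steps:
y(B, D) = -2*D/7 - B/7 (y(B, D) = -((B + D) + D)/7 = -(B + 2*D)/7 = -2*D/7 - B/7)
Q(d) = -9 + 3*(-783/7 - 3*d/7)/(2*d) (Q(d) = -9 + 3*(((-2*d/7 - (-1 + d)/7) - 112)/(d + d)) = -9 + 3*(((-2*d/7 + (1/7 - d/7)) - 112)/((2*d))) = -9 + 3*(((1/7 - 3*d/7) - 112)*(1/(2*d))) = -9 + 3*((-783/7 - 3*d/7)*(1/(2*d))) = -9 + 3*((-783/7 - 3*d/7)/(2*d)) = -9 + 3*(-783/7 - 3*d/7)/(2*d))
(14852 - 1*8514) - Q(-190) = (14852 - 1*8514) - 27*(-87 - 5*(-190))/(14*(-190)) = (14852 - 8514) - 27*(-1)*(-87 + 950)/(14*190) = 6338 - 27*(-1)*863/(14*190) = 6338 - 1*(-23301/2660) = 6338 + 23301/2660 = 16882381/2660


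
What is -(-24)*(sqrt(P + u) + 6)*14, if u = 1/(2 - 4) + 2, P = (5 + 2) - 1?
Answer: 2016 + 168*sqrt(30) ≈ 2936.2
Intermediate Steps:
P = 6 (P = 7 - 1 = 6)
u = 3/2 (u = 1/(-2) + 2 = -1/2 + 2 = 3/2 ≈ 1.5000)
-(-24)*(sqrt(P + u) + 6)*14 = -(-24)*(sqrt(6 + 3/2) + 6)*14 = -(-24)*(sqrt(15/2) + 6)*14 = -(-24)*(sqrt(30)/2 + 6)*14 = -(-24)*(6 + sqrt(30)/2)*14 = -12*(-12 - sqrt(30))*14 = (144 + 12*sqrt(30))*14 = 2016 + 168*sqrt(30)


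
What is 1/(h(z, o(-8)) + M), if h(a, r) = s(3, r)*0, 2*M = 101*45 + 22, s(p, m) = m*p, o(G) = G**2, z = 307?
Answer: 2/4567 ≈ 0.00043792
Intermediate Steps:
M = 4567/2 (M = (101*45 + 22)/2 = (4545 + 22)/2 = (1/2)*4567 = 4567/2 ≈ 2283.5)
h(a, r) = 0 (h(a, r) = (r*3)*0 = (3*r)*0 = 0)
1/(h(z, o(-8)) + M) = 1/(0 + 4567/2) = 1/(4567/2) = 2/4567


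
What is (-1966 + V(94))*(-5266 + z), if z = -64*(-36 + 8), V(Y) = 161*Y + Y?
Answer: -46072188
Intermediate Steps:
V(Y) = 162*Y
z = 1792 (z = -64*(-28) = 1792)
(-1966 + V(94))*(-5266 + z) = (-1966 + 162*94)*(-5266 + 1792) = (-1966 + 15228)*(-3474) = 13262*(-3474) = -46072188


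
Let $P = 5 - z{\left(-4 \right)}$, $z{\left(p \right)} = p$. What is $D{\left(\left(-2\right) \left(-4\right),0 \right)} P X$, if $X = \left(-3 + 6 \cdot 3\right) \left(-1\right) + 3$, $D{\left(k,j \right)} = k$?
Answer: $-864$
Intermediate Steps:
$P = 9$ ($P = 5 - -4 = 5 + 4 = 9$)
$X = -12$ ($X = \left(-3 + 18\right) \left(-1\right) + 3 = 15 \left(-1\right) + 3 = -15 + 3 = -12$)
$D{\left(\left(-2\right) \left(-4\right),0 \right)} P X = \left(-2\right) \left(-4\right) 9 \left(-12\right) = 8 \cdot 9 \left(-12\right) = 72 \left(-12\right) = -864$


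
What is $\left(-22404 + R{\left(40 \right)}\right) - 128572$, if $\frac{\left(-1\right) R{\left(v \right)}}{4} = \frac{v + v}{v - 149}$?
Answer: $- \frac{16456064}{109} \approx -1.5097 \cdot 10^{5}$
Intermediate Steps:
$R{\left(v \right)} = - \frac{8 v}{-149 + v}$ ($R{\left(v \right)} = - 4 \frac{v + v}{v - 149} = - 4 \frac{2 v}{-149 + v} = - \frac{8 v}{-149 + v}$)
$\left(-22404 + R{\left(40 \right)}\right) - 128572 = \left(-22404 - \frac{320}{-149 + 40}\right) - 128572 = \left(-22404 - \frac{320}{-109}\right) - 128572 = \left(-22404 - 320 \left(- \frac{1}{109}\right)\right) - 128572 = \left(-22404 + \frac{320}{109}\right) - 128572 = - \frac{2441716}{109} - 128572 = - \frac{16456064}{109}$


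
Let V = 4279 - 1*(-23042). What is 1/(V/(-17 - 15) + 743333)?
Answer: 32/23759335 ≈ 1.3468e-6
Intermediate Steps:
V = 27321 (V = 4279 + 23042 = 27321)
1/(V/(-17 - 15) + 743333) = 1/(27321/(-17 - 15) + 743333) = 1/(27321/(-32) + 743333) = 1/(27321*(-1/32) + 743333) = 1/(-27321/32 + 743333) = 1/(23759335/32) = 32/23759335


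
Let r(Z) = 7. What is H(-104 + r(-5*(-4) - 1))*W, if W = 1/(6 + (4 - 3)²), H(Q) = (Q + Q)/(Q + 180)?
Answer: -194/581 ≈ -0.33391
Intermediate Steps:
H(Q) = 2*Q/(180 + Q) (H(Q) = (2*Q)/(180 + Q) = 2*Q/(180 + Q))
W = ⅐ (W = 1/(6 + 1²) = 1/(6 + 1) = 1/7 = ⅐ ≈ 0.14286)
H(-104 + r(-5*(-4) - 1))*W = (2*(-104 + 7)/(180 + (-104 + 7)))*(⅐) = (2*(-97)/(180 - 97))*(⅐) = (2*(-97)/83)*(⅐) = (2*(-97)*(1/83))*(⅐) = -194/83*⅐ = -194/581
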